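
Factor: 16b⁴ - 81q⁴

(2b + 3q)(2b - 3q)(4b² + 9q²)

Difference of squares twice: with A = 2b and B = 3q, A⁴ − B⁴ = (A² − B²)(A² + B²), and A² − B² factors again.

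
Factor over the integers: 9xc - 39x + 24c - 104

Group as (9xc - 39x) + (24c - 104) = 3x(3c - 13) + 8(3c - 13).
Both groups share the factor (3c - 13).

(3c - 13)(3x + 8)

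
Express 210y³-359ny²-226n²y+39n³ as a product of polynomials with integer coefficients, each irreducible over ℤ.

(13n-6y)(3n+5y)(n-7y)

Group: n(39n²+47ny-30y²) - 7y(39n²+47ny-30y²); both groups contain (39n²+47ny-30y²), so (n-7y) is a factor with cofactor 39n²+47ny-30y².
The cofactor groups again: 39n²+47ny-30y² = 13n(3n+5y) - 6y(3n+5y); both groups contain (3n+5y), giving (13n-6y)(3n+5y).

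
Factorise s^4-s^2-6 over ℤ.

Substitute u = s^2 to get a quadratic in u, then factor.
s^2-3 is irreducible over ℤ (3 is not a perfect square).
s^2+2 is irreducible over ℤ (always positive, so no real roots).

(s^2+2)·(s^2-3)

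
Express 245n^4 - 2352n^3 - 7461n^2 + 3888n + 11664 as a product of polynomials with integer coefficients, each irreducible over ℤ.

(5n + 12)(7n + 9)(7n - 9)(n - 12)

Among the possible rational roots, n = 12 is a root, so (n - 12) divides it; the quotient is 245n^3 + 588n^2 - 405n - 972.
Continuing, n = 9/7 is a root, giving the factor (7n - 9) and quotient 35n^2 + 129n + 108.
The remaining quadratic factors as (5n + 12)(7n + 9).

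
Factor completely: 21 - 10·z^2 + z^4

Substitute u = z^2 to get a quadratic in u, then factor.
z^2 - 3 is irreducible over ℤ (3 is not a perfect square).
z^2 - 7 is irreducible over ℤ (7 is not a perfect square).

(z^2 - 3)·(z^2 - 7)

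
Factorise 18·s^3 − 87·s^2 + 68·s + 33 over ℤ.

(2·s − 3)·(3·s + 1)·(3·s − 11)

Among the possible rational roots, s = 3/2 is a root, giving the factor (2·s − 3) and quotient 9·s^2 − 30·s − 11.
The remaining quadratic factors as (3·s − 11)(3·s + 1).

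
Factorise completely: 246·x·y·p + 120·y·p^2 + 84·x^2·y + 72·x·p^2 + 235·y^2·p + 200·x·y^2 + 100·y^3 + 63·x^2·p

Group: 3·x·(28·x·y + 21·x·p + 20·y^2 + 47·y·p + 24·p^2) + 5·y·(28·x·y + 21·x·p + 20·y^2 + 47·y·p + 24·p^2); both groups contain (28·x·y + 21·x·p + 20·y^2 + 47·y·p + 24·p^2), so (3·x + 5·y) is a factor with cofactor 28·x·y + 21·x·p + 20·y^2 + 47·y·p + 24·p^2.
The cofactor groups again: 28·x·y + 21·x·p + 20·y^2 + 47·y·p + 24·p^2 = 7·x·(4·y + 3·p) + (5·y + 8·p)·(4·y + 3·p); both groups contain (4·y + 3·p), giving (7·x + 5·y + 8·p)·(4·y + 3·p).

(4·y + 3·p)·(3·x + 5·y)·(7·x + 5·y + 8·p)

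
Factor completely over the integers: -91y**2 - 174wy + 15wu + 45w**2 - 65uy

(3w - 13y)(15w + 5u + 7y)

Group: 15w(3w - 13y) + (5u + 7y)(3w - 13y); both groups contain (3w - 13y).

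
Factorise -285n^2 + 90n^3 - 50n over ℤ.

Pull out the common factor 5n, then factor the remaining trinomial.

5n(3n - 10)(6n + 1)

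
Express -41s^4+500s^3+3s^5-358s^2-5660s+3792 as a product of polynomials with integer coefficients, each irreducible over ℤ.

Trying the rational-root candidates, s = -3 is a root, so (s+3) divides it; the quotient is 3s^4-50s^3+650s^2-2308s+1264.
Continuing, s = 4 is a root, so (s-4) divides it; the quotient is 3s^3-38s^2+498s-316.
Next, s = 2/3 is a root, so (3s-2) divides it; the quotient is s^2-12s+158.
The quadratic s^2-12s+158 has discriminant -488 < 0 and is irreducible over ℤ.

(3s-2)(s+3)(s-4)(s^2-12s+158)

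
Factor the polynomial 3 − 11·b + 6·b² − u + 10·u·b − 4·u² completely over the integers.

−(u − 3·b + 1)·(4·u + 2·b − 3)

Group: −4·u·(u − 3·b + 1) + (−2·b + 3)·(u − 3·b + 1); both groups contain (u − 3·b + 1).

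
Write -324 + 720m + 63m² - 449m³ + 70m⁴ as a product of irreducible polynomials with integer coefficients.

(2m - 1)(5m - 6)(7m + 9)(m - 6)

By the rational root theorem, m = 1/2 is a root, so (2m - 1) is a factor; dividing leaves 35m³ - 207m² - 72m + 324.
Continuing, m = 6 is a root, giving the factor (m - 6) and quotient 35m² + 3m - 54.
The remaining quadratic factors as (7m + 9)(5m - 6).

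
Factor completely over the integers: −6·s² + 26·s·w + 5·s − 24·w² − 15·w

Group: −6·s·(s − 3·w) + (8·w + 5)·(s − 3·w); both groups contain (s − 3·w).

−(6·s − 8·w − 5)·(s − 3·w)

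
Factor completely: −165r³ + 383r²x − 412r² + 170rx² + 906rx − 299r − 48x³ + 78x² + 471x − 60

Group: 11r(−15r² + 43rx − 17r − 8x² + 33x − 4) + (6x + 15)(−15r² + 43rx − 17r − 8x² + 33x − 4); both groups contain (−15r² + 43rx − 17r − 8x² + 33x − 4), so (11r + 6x + 15) is a factor with cofactor −15r² + 43rx − 17r − 8x² + 33x − 4.
The cofactor groups again: −15r² + 43rx − 17r − 8x² + 33x − 4 = −5r(3r − 8x + 1) + (x − 4)(3r − 8x + 1); both groups contain (3r − 8x + 1), giving −(5r − x + 4)(3r − 8x + 1).

−(11r + 6x + 15)(3r − 8x + 1)(5r − x + 4)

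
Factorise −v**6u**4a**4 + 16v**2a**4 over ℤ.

Factor out v**2a**4 first: what remains is −v**4u**4 + 16.
Recognize a difference of squares with the parts 4 and v**2u**2.
−v**2u**2 + 4 is again a difference of squares: (−vu + 2)(vu + 2).

−a**4v**2(vu + 2)(vu − 2)(v**2u**2 + 4)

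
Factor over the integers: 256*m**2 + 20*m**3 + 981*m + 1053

Testing divisors of the constant over divisors of the leading coefficient, m = -9/5 is a root, giving the factor (5*m + 9) and quotient 4*m**2 + 44*m + 117.
The remaining quadratic factors as (2*m + 9)(2*m + 13).

(2*m + 13)*(2*m + 9)*(5*m + 9)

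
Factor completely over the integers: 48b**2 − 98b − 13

Need a pair with product 48·(−13) = −624 and sum −98: that's −104 and 6.
Split the middle term: 48b**2 − 104b + 6b − 13 = 8b(6b − 13) + (6b − 13).

(6b − 13)(8b + 1)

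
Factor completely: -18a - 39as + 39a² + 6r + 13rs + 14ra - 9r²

-(r - 3a)(9r + 13a - 13s - 6)

Group: -r(9r + 13a - 13s - 6) + 3a(9r + 13a - 13s - 6); both groups contain (9r + 13a - 13s - 6).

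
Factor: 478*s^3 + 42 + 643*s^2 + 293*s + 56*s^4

Trying the rational-root candidates, s = −1/2 is a root, so (2*s + 1) is a factor; dividing leaves 28*s^3 + 225*s^2 + 209*s + 42.
Continuing, s = −3/4 is a root, so (4*s + 3) divides it; the quotient is 7*s^2 + 51*s + 14.
The remaining quadratic factors as (s + 7)(7*s + 2).

(2*s + 1)*(4*s + 3)*(7*s + 2)*(s + 7)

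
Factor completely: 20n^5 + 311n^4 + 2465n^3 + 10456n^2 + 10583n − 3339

Testing divisors of the constant over divisors of the leading coefficient, n = −7 is a root, so (n + 7) divides it; the quotient is 20n^4 + 171n^3 + 1268n^2 + 1580n − 477.
Next, n = −9/5 is a root, giving the factor (5n + 9) and quotient 4n^3 + 27n^2 + 205n − 53.
Next, n = 1/4 is a root, so (4n − 1) divides it; the quotient is n^2 + 7n + 53.
The quadratic n^2 + 7n + 53 has discriminant −163 < 0 and is irreducible over ℤ.

(4n − 1)(5n + 9)(n + 7)(n^2 + 7n + 53)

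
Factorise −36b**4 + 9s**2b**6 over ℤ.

Pull out the common factor 9b**4, leaving s**2b**2 − 4.
Recognize a difference of squares with the parts sb and 2.

9b**4(sb + 2)(sb − 2)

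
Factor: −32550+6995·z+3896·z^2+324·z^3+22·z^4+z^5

(z+15)·(z+5)·(z−2)·(z^2+4·z+217)

Trying the rational-root candidates, z = −5 is a root, giving the factor (z+5) and quotient z^4+17·z^3+239·z^2+2701·z−6510.
Next, z = 2 is a root, so (z−2) is a factor; dividing leaves z^3+19·z^2+277·z+3255.
Next, z = −15 is a root, giving the factor (z+15) and quotient z^2+4·z+217.
The quadratic z^2+4·z+217 has discriminant −852 < 0 and is irreducible over ℤ.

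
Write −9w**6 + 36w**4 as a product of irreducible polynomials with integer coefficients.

−9w**4(w + 2)(w − 2)

Every term has a factor of 9w**4; factoring it out leaves −w**2 + 4.
Recognize a difference of squares with the parts 2 and w.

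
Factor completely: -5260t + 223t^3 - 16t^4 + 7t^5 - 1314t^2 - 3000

By the rational root theorem, t = -2 is a root, so (t + 2) is a factor; dividing leaves 7t^4 - 30t^3 + 283t^2 - 1880t - 1500.
Next, t = 6 is a root, so (t - 6) divides it; the quotient is 7t^3 + 12t^2 + 355t + 250.
Then t = -5/7 is a root, so (7t + 5) divides it; the quotient is t^2 + t + 50.
The quadratic t^2 + t + 50 has discriminant -199 < 0 and is irreducible over ℤ.

(7t + 5)(t + 2)(t - 6)(t^2 + t + 50)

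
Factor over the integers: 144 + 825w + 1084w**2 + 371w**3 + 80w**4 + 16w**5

Trying the rational-root candidates, w = -3/4 is a root, giving the factor (4w + 3) and quotient 4w**4 + 17w**3 + 80w**2 + 211w + 48.
Then w = -1/4 is a root, giving the factor (4w + 1) and quotient w**3 + 4w**2 + 19w + 48.
Next, w = -3 is a root, so (w + 3) is a factor; dividing leaves w**2 + w + 16.
The quadratic w**2 + w + 16 has discriminant -63 < 0 and is irreducible over ℤ.

(4w + 1)(4w + 3)(w + 3)(w**2 + w + 16)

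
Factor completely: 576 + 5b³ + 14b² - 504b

Testing divisors of the constant over divisors of the leading coefficient, b = 8 is a root, giving the factor (b - 8) and quotient 5b² + 54b - 72.
The remaining quadratic factors as (b + 12)(5b - 6).

(5b - 6)(b + 12)(b - 8)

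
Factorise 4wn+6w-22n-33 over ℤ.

Group as (4wn+6w) + (-22n-33) = 2w(2n+3) - 11(2n+3).
Both groups share the factor (2n+3).

(2n+3)(2w-11)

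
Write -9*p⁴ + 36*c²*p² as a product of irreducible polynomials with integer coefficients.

9*p²*(2*c + p)*(2*c - p)

Factor out 9*p², leaving 4*c² - p², which is a difference of two squares.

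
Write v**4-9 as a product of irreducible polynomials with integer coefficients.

(v**2+3)·(v**2-3)

Substitute u = v**2 to get a quadratic in u, then factor.
v**2-3 is irreducible over ℤ (3 is not a perfect square).
v**2+3 is irreducible over ℤ (always positive, so no real roots).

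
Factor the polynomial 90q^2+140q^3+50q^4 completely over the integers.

10q^2(5q+9)(q+1)

Pull out the common factor 10q^2, then factor the remaining trinomial.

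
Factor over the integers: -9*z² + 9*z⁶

9*z²*(z + 1)*(z - 1)*(z² + 1)

Factor out 9*z² first: what remains is z⁴ - 1.
Recognize a difference of squares with the parts z² and 1.
z² - 1 is again a difference of squares: (z - 1)*(z + 1).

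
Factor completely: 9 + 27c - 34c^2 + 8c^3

Among the possible rational roots, c = 3/2 is a root, giving the factor (2c - 3) and quotient 4c^2 - 11c - 3.
The remaining quadratic factors as (4c + 1)(c - 3).

(2c - 3)(4c + 1)(c - 3)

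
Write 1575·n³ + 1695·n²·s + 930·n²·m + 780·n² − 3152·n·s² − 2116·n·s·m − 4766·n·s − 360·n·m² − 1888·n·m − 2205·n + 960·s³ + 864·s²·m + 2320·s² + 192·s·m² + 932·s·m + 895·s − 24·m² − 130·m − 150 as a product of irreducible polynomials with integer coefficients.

Group: 7·n·(225·n² − 240·n·s − 60·n·m − 210·n + 64·s² + 32·s·m + 112·s − 4·m − 15) + (15·s + 6·m + 10)·(225·n² − 240·n·s − 60·n·m − 210·n + 64·s² + 32·s·m + 112·s − 4·m − 15); both groups contain (225·n² − 240·n·s − 60·n·m − 210·n + 64·s² + 32·s·m + 112·s − 4·m − 15), so (7·n + 15·s + 6·m + 10) is a factor with cofactor 225·n² − 240·n·s − 60·n·m − 210·n + 64·s² + 32·s·m + 112·s − 4·m − 15.
The cofactor groups again: 225·n² − 240·n·s − 60·n·m − 210·n + 64·s² + 32·s·m + 112·s − 4·m − 15 = 15·n·(15·n − 8·s − 4·m − 15) + (−8·s + 1)·(15·n − 8·s − 4·m − 15); both groups contain (15·n − 8·s − 4·m − 15), giving (15·n − 8·s + 1)·(15·n − 8·s − 4·m − 15).

(15·n − 8·s − 4·m − 15)·(15·n − 8·s + 1)·(7·n + 15·s + 6·m + 10)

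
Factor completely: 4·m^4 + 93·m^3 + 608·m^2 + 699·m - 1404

Trying the rational-root candidates, m = -13/4 is a root, so (4·m + 13) divides it; the quotient is m^3 + 20·m^2 + 87·m - 108.
Then m = -12 is a root, so (m + 12) is a factor; dividing leaves m^2 + 8·m - 9.
The remaining quadratic factors as (m - 1)(m + 9).

(4·m + 13)·(m + 12)·(m + 9)·(m - 1)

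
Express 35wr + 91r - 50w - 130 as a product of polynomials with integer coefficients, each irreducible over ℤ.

Group as (35wr - 50w) + (91r - 130) = 5w(7r - 10) + 13(7r - 10).
Both groups share the factor (7r - 10).

(5w + 13)(7r - 10)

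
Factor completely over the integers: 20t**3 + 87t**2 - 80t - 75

Testing divisors of the constant over divisors of the leading coefficient, t = -5 is a root, so (t + 5) is a factor; dividing leaves 20t**2 - 13t - 15.
The remaining quadratic factors as (4t - 5)(5t + 3).

(4t - 5)(5t + 3)(t + 5)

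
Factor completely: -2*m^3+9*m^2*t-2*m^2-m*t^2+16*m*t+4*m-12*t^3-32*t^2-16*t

Group: m*(-2*m^2+11*m*t+2*m-12*t^2-8*t) + (t+2)*(-2*m^2+11*m*t+2*m-12*t^2-8*t); both groups contain (-2*m^2+11*m*t+2*m-12*t^2-8*t), so (m+t+2) is a factor with cofactor -2*m^2+11*m*t+2*m-12*t^2-8*t.
The cofactor groups again: -2*m^2+11*m*t+2*m-12*t^2-8*t = -m*(2*m-3*t-2) + 4*t*(2*m-3*t-2); both groups contain (2*m-3*t-2), giving -(m-4*t)*(2*m-3*t-2).

-(2*m-3*t-2)*(m+t+2)*(m-4*t)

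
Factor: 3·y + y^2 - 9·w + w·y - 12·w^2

Group: -3·w·(4·w + y + 3) + y·(4·w + y + 3); both groups contain (4·w + y + 3).

-(3·w - y)·(4·w + y + 3)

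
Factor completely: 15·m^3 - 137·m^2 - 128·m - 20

(3·m + 2)·(5·m + 1)·(m - 10)

By the rational root theorem, m = -2/3 is a root, so (3·m + 2) divides it; the quotient is 5·m^2 - 49·m - 10.
The remaining quadratic factors as (m - 10)(5·m + 1).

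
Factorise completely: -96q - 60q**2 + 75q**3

3q(5q + 4)(5q - 8)

Pull out the common factor 3q, then factor the remaining trinomial.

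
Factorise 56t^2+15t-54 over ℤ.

(7t-6)(8t+9)

Need a pair with product 56·(-54) = -3024 and sum 15: that's -48 and 63.
Split the middle term: 56t^2-48t + 63t-54 = 8t(7t-6) + 9(7t-6).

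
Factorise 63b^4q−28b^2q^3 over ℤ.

Pull out the common factor 7b^2q; 9b^2−4q^2 is a difference of squares.

7b^2q(3b+2q)(3b−2q)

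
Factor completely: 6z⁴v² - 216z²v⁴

Pull out the common factor 6z²v²; z² - 36v² is a difference of squares.

6v²z²(z - 6v)(z + 6v)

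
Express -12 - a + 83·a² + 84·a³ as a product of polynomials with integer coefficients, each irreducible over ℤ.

Testing divisors of the constant over divisors of the leading coefficient, a = -3/4 is a root, so (4·a + 3) divides it; the quotient is 21·a² + 5·a - 4.
The remaining quadratic factors as (7·a + 4)(3·a - 1).

(3·a - 1)·(4·a + 3)·(7·a + 4)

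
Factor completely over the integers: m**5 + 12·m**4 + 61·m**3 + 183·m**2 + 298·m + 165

Testing divisors of the constant over divisors of the leading coefficient, m = -1 is a root, giving the factor (m + 1) and quotient m**4 + 11·m**3 + 50·m**2 + 133·m + 165.
Then m = -5 is a root, giving the factor (m + 5) and quotient m**3 + 6·m**2 + 20·m + 33.
Continuing, m = -3 is a root, so (m + 3) is a factor; dividing leaves m**2 + 3·m + 11.
The quadratic m**2 + 3·m + 11 has discriminant -35 < 0 and is irreducible over ℤ.

(m + 1)·(m + 3)·(m + 5)·(m**2 + 3·m + 11)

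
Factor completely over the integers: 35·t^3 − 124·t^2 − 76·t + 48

By the rational root theorem, t = 2/5 is a root, so (5·t − 2) divides it; the quotient is 7·t^2 − 22·t − 24.
The remaining quadratic factors as (7·t + 6)(t − 4).

(5·t − 2)·(7·t + 6)·(t − 4)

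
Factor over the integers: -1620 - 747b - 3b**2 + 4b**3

By the rational root theorem, b = 15 is a root, so (b - 15) divides it; the quotient is 4b**2 + 57b + 108.
The remaining quadratic factors as (4b + 9)(b + 12).

(4b + 9)(b + 12)(b - 15)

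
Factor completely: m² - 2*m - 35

(m + 5)*(m - 7)

Two integers with product -35 and sum -2 are -7 and 5.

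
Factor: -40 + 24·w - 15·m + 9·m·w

(3·m + 8)·(3·w - 5)

Group as (9·m·w - 15·m) + (24·w - 40) = 3·m·(3·w - 5) + 8·(3·w - 5).
Both groups share the factor (3·w - 5).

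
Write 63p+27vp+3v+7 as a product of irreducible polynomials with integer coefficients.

Group as (27vp+3v) + (63p+7) = 3v(9p+1) + 7(9p+1).
Both groups share the factor (9p+1).

(3v+7)(9p+1)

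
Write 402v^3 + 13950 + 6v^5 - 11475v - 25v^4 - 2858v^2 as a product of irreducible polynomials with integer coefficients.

(2v - 15)(3v + 10)(v - 1)(v^2 + v + 93)

Testing divisors of the constant over divisors of the leading coefficient, v = 15/2 is a root, giving the factor (2v - 15) and quotient 3v^4 + 10v^3 + 276v^2 + 641v - 930.
Continuing, v = 1 is a root, giving the factor (v - 1) and quotient 3v^3 + 13v^2 + 289v + 930.
Continuing, v = -10/3 is a root, so (3v + 10) divides it; the quotient is v^2 + v + 93.
The quadratic v^2 + v + 93 has discriminant -371 < 0 and is irreducible over ℤ.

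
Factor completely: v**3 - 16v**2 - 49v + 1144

(v + 8)(v - 11)(v - 13)

Among the possible rational roots, v = 11 is a root, so (v - 11) divides it; the quotient is v**2 - 5v - 104.
The remaining quadratic factors as (v - 13)(v + 8).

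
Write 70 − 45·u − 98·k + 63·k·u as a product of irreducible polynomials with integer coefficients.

(7·k − 5)·(9·u − 14)

Group as (63·k·u − 98·k) + (−45·u + 70) = 7·k·(9·u − 14) − 5·(9·u − 14).
Both groups share the factor (9·u − 14).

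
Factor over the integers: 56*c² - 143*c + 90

(7*c - 10)*(8*c - 9)

Need a pair with product 56·90 = 5040 and sum -143: that's -80 and -63.
Split the middle term: 56*c² - 80*c - 63*c + 90 = 8*c*(7*c - 10) - 9*(7*c - 10).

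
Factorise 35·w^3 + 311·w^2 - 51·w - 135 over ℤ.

By the rational root theorem, w = -9 is a root, so (w + 9) is a factor; dividing leaves 35·w^2 - 4·w - 15.
The remaining quadratic factors as (7·w - 5)(5·w + 3).

(5·w + 3)·(7·w - 5)·(w + 9)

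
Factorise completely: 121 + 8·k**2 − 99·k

Need a pair with product 8·121 = 968 and sum −99: that's −11 and −88.
Split the middle term: 8·k**2 − 11·k − 88·k + 121 = k·(8·k − 11) − 11·(8·k − 11).

(8·k − 11)·(k − 11)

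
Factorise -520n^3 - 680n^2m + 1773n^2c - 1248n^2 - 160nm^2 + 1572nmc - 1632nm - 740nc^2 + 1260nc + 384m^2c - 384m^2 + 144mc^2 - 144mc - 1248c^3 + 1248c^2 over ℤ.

Group: 8n(-65n^2 - 20nm + 116nc - 156n + 48mc - 48m + 96c^2 - 96c) + (8m - 13c)(-65n^2 - 20nm + 116nc - 156n + 48mc - 48m + 96c^2 - 96c); both groups contain (-65n^2 - 20nm + 116nc - 156n + 48mc - 48m + 96c^2 - 96c), so (8n + 8m - 13c) is a factor with cofactor -65n^2 - 20nm + 116nc - 156n + 48mc - 48m + 96c^2 - 96c.
The cofactor groups again: -65n^2 - 20nm + 116nc - 156n + 48mc - 48m + 96c^2 - 96c = -13n(5n - 12c + 12) + (-4m - 8c)(5n - 12c + 12); both groups contain (5n - 12c + 12), giving -(13n + 4m + 8c)(5n - 12c + 12).

-(5n - 12c + 12)(8n + 8m - 13c)(13n + 4m + 8c)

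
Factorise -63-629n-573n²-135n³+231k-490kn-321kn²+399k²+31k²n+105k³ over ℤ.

(3k+5n+9)(5k-9n-1)(7k+3n+7)

Group: 7k(15k²-2kn+42k-45n²-86n-9) + (3n+7)(15k²-2kn+42k-45n²-86n-9); both groups contain (15k²-2kn+42k-45n²-86n-9), so (7k+3n+7) is a factor with cofactor 15k²-2kn+42k-45n²-86n-9.
The cofactor groups again: 15k²-2kn+42k-45n²-86n-9 = 5k(3k+5n+9) + (-9n-1)(3k+5n+9); both groups contain (3k+5n+9), giving (5k-9n-1)(3k+5n+9).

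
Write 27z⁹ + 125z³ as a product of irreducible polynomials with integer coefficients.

z³(3z² + 5)(9z⁴ - 15z² + 25)

Factor out z³ first: what remains is 27z⁶ + 125.
Recognize a sum of cubes with the parts 3z² and 5.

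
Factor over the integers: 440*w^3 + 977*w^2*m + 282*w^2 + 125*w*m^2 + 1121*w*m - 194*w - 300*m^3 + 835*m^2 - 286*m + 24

(11*w - 5*m + 12)*(8*w + 15*m - 2)*(5*w + 4*m - 1)

Group: 5*w*(88*w^2 + 125*w*m + 74*w - 75*m^2 + 190*m - 24) + (4*m - 1)*(88*w^2 + 125*w*m + 74*w - 75*m^2 + 190*m - 24); both groups contain (88*w^2 + 125*w*m + 74*w - 75*m^2 + 190*m - 24), so (5*w + 4*m - 1) is a factor with cofactor 88*w^2 + 125*w*m + 74*w - 75*m^2 + 190*m - 24.
The cofactor groups again: 88*w^2 + 125*w*m + 74*w - 75*m^2 + 190*m - 24 = 11*w*(8*w + 15*m - 2) + (-5*m + 12)*(8*w + 15*m - 2); both groups contain (8*w + 15*m - 2), giving (11*w - 5*m + 12)*(8*w + 15*m - 2).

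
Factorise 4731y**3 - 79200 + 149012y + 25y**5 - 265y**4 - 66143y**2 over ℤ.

(5y - 4)(5y - 9)(y - 11)(y**2 + 3y + 200)

By the rational root theorem, y = 9/5 is a root, so (5y - 9) is a factor; dividing leaves 5y**4 - 44y**3 + 867y**2 - 11668y + 8800.
Next, y = 4/5 is a root, giving the factor (5y - 4) and quotient y**3 - 8y**2 + 167y - 2200.
Continuing, y = 11 is a root, giving the factor (y - 11) and quotient y**2 + 3y + 200.
The quadratic y**2 + 3y + 200 has discriminant -791 < 0 and is irreducible over ℤ.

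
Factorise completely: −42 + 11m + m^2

(m + 14)(m − 3)

Two integers with product −42 and sum 11 are 14 and −3.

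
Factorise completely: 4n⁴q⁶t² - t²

Every term has a factor of t²; factoring it out leaves 4n⁴q⁶ - 1.
Recognize a difference of squares with the parts 2n²q³ and 1.

t²(2n²q³ + 1)(2n²q³ - 1)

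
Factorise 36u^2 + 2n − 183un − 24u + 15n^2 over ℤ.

(3u − 15n − 2)(12u − n)

Group: 3u(12u − n) + (−15n − 2)(12u − n); both groups contain (12u − n).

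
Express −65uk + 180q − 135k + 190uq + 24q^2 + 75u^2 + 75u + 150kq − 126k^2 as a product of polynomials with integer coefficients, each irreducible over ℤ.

Group: 15u(5u − 9k + 12q) + (14k + 2q + 15)(5u − 9k + 12q); both groups contain (5u − 9k + 12q).

(5u − 9k + 12q)(15u + 14k + 2q + 15)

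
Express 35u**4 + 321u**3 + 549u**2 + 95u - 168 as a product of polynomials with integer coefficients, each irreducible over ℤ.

(5u + 8)(7u - 3)(u + 1)(u + 7)

By the rational root theorem, u = 3/7 is a root, giving the factor (7u - 3) and quotient 5u**3 + 48u**2 + 99u + 56.
Next, u = -8/5 is a root, giving the factor (5u + 8) and quotient u**2 + 8u + 7.
The remaining quadratic factors as (u + 7)(u + 1).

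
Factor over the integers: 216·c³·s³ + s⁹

s³·(6·c + s²)·(36·c² - 6·c·s² + s⁴)

Pull out the common factor s³, leaving 216·c³ + s⁶.
Recognize a sum of cubes with the parts 6·c and s².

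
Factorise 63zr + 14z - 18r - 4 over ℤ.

(7z - 2)(9r + 2)

Group as (63zr + 14z) + (-18r - 4) = 7z(9r + 2) - 2(9r + 2).
Both groups share the factor (9r + 2).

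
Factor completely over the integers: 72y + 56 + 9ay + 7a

(9y + 7)(a + 8)

Group as (9ay + 7a) + (72y + 56) = a(9y + 7) + 8(9y + 7).
Both groups share the factor (9y + 7).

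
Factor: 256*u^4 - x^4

(4*u)⁴ − (x)⁴ = ((4*u)² − (x)²)((4*u)² + (x)²); the first factor splits again, the second (16*u^2 + x^2) is irreducible.

(4*u + x)*(4*u - x)*(16*u^2 + x^2)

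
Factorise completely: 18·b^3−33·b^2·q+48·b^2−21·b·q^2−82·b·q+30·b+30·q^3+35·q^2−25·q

Group: b·(18·b^2+3·b·q+30·b−15·q^2−25·q) + (−2·q+1)·(18·b^2+3·b·q+30·b−15·q^2−25·q); both groups contain (18·b^2+3·b·q+30·b−15·q^2−25·q), so (b−2·q+1) is a factor with cofactor 18·b^2+3·b·q+30·b−15·q^2−25·q.
The cofactor groups again: 18·b^2+3·b·q+30·b−15·q^2−25·q = 3·b·(6·b−5·q) + (3·q+5)·(6·b−5·q); both groups contain (6·b−5·q), giving (3·b+3·q+5)·(6·b−5·q).

(3·b+3·q+5)·(6·b−5·q)·(b−2·q+1)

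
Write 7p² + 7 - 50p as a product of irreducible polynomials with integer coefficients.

Need a pair with product 7·7 = 49 and sum -50: that's -1 and -49.
Split the middle term: 7p² - p - 49p + 7 = p(7p - 1) - 7(7p - 1).

(7p - 1)(p - 7)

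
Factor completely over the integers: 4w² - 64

4(w + 4)(w - 4)

Factor out 4, leaving w² - 16, which is a difference of two squares.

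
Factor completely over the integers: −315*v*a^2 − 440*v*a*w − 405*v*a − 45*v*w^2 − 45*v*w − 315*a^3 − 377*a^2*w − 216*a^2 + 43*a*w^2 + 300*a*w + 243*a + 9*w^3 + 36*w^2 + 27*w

Group: 7*a*(−45*v*a − 5*v*w − 45*a^2 + 4*a*w + 27*a + w^2 + 3*w) + (9*w + 9)*(−45*v*a − 5*v*w − 45*a^2 + 4*a*w + 27*a + w^2 + 3*w); both groups contain (−45*v*a − 5*v*w − 45*a^2 + 4*a*w + 27*a + w^2 + 3*w), so (7*a + 9*w + 9) is a factor with cofactor −45*v*a − 5*v*w − 45*a^2 + 4*a*w + 27*a + w^2 + 3*w.
The cofactor groups again: −45*v*a − 5*v*w − 45*a^2 + 4*a*w + 27*a + w^2 + 3*w = −5*v*(9*a + w) + (−5*a + w + 3)*(9*a + w); both groups contain (9*a + w), giving −(5*v + 5*a − w − 3)*(9*a + w).

−(5*v + 5*a − w − 3)*(7*a + 9*w + 9)*(9*a + w)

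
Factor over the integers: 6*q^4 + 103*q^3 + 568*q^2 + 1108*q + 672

By the rational root theorem, q = -2 is a root, so (q + 2) is a factor; dividing leaves 6*q^3 + 91*q^2 + 386*q + 336.
Continuing, q = -8 is a root, giving the factor (q + 8) and quotient 6*q^2 + 43*q + 42.
The remaining quadratic factors as (6*q + 7)(q + 6).

(6*q + 7)*(q + 2)*(q + 6)*(q + 8)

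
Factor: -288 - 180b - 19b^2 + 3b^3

(3b + 8)(b + 3)(b - 12)

Among the possible rational roots, b = -8/3 is a root, giving the factor (3b + 8) and quotient b^2 - 9b - 36.
The remaining quadratic factors as (b - 12)(b + 3).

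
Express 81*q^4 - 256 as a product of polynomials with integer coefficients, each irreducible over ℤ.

(3*q)⁴ − (4)⁴ = ((3*q)² − (4)²)((3*q)² + (4)²); the first factor splits again, the second (9*q^2 + 16) is irreducible.

(3*q + 4)*(3*q - 4)*(9*q^2 + 16)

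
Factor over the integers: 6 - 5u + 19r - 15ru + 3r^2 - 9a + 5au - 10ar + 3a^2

(3a - r + 5u - 6)(a - 3r - 1)

Group: 3a(a - 3r - 1) + (-r + 5u - 6)(a - 3r - 1); both groups contain (a - 3r - 1).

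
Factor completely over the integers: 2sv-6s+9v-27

(2s+9)(v-3)

Group as (2sv-6s) + (9v-27) = 2s(v-3) + 9(v-3).
Both groups share the factor (v-3).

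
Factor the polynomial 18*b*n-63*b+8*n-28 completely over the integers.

(2*n-7)*(9*b+4)

Group as (18*b*n-63*b) + (8*n-28) = 9*b*(2*n-7) + 4*(2*n-7).
Both groups share the factor (2*n-7).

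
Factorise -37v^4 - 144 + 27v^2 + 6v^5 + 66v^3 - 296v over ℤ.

By the rational root theorem, v = -4/3 is a root, so (3v + 4) divides it; the quotient is 2v^4 - 15v^3 + 42v^2 - 47v - 36.
Next, v = 4 is a root, so (v - 4) is a factor; dividing leaves 2v^3 - 7v^2 + 14v + 9.
Continuing, v = -1/2 is a root, so (2v + 1) is a factor; dividing leaves v^2 - 4v + 9.
The quadratic v^2 - 4v + 9 has discriminant -20 < 0 and is irreducible over ℤ.

(2v + 1)(3v + 4)(v - 4)(v^2 - 4v + 9)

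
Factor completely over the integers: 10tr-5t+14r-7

Group as (10tr-5t) + (14r-7) = 5t(2r-1) + 7(2r-1).
Both groups share the factor (2r-1).

(2r-1)(5t+7)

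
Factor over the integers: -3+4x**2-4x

(2x+1)(2x-3)

Need a pair with product 4·(-3) = -12 and sum -4: that's 2 and -6.
Split the middle term: 4x**2+2x - 6x-3 = 2x(2x+1) - 3(2x+1).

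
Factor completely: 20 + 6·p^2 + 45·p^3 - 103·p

Testing divisors of the constant over divisors of the leading coefficient, p = -5/3 is a root, giving the factor (3·p + 5) and quotient 15·p^2 - 23·p + 4.
The remaining quadratic factors as (3·p - 4)(5·p - 1).

(3·p + 5)·(3·p - 4)·(5·p - 1)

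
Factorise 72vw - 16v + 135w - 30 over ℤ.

(8v + 15)(9w - 2)

Group as (72vw - 16v) + (135w - 30) = 8v(9w - 2) + 15(9w - 2).
Both groups share the factor (9w - 2).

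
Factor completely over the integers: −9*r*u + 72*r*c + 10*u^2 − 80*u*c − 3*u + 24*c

Group: −9*r*(u − 8*c) + (10*u − 3)*(u − 8*c); both groups contain (u − 8*c).

−(u − 8*c)*(9*r − 10*u + 3)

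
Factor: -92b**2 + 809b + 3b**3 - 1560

(3b - 8)(b - 13)(b - 15)

Testing divisors of the constant over divisors of the leading coefficient, b = 13 is a root, so (b - 13) divides it; the quotient is 3b**2 - 53b + 120.
The remaining quadratic factors as (b - 15)(3b - 8).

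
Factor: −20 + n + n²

Two integers with product −20 and sum 1 are 5 and −4.

(n + 5)(n − 4)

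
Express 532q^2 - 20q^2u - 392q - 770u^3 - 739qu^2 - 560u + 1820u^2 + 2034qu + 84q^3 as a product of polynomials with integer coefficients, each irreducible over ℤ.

(2q - 7u + 14)(6q + 11u - 4)(7q + 10u)

Group: 6q(14q^2 - 29qu + 98q - 70u^2 + 140u) + (11u - 4)(14q^2 - 29qu + 98q - 70u^2 + 140u); both groups contain (14q^2 - 29qu + 98q - 70u^2 + 140u), so (6q + 11u - 4) is a factor with cofactor 14q^2 - 29qu + 98q - 70u^2 + 140u.
The cofactor groups again: 14q^2 - 29qu + 98q - 70u^2 + 140u = 7q(2q - 7u + 14) + 10u(2q - 7u + 14); both groups contain (2q - 7u + 14), giving (7q + 10u)(2q - 7u + 14).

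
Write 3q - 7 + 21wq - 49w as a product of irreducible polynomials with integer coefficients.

Group as (21wq - 49w) + (3q - 7) = 7w(3q - 7) + (3q - 7).
Both groups share the factor (3q - 7).

(3q - 7)(7w + 1)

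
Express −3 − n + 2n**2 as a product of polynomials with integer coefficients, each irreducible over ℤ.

(2n − 3)(n + 1)

Need a pair with product 2·(−3) = −6 and sum −1: that's 2 and −3.
Split the middle term: 2n**2 + 2n − 3n − 3 = 2n(n + 1) − 3(n + 1).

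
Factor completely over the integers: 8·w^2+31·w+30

Need a pair with product 8·30 = 240 and sum 31: that's 15 and 16.
Split the middle term: 8·w^2+15·w + 16·w+30 = w·(8·w+15) + 2·(8·w+15).

(8·w+15)·(w+2)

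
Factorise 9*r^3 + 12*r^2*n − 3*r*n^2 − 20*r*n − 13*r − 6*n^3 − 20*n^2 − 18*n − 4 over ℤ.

Group: 3*r*(3*r^2 + r*n − r − 2*n^2 − 6*n − 4) + (3*n + 1)*(3*r^2 + r*n − r − 2*n^2 − 6*n − 4); both groups contain (3*r^2 + r*n − r − 2*n^2 − 6*n − 4), so (3*r + 3*n + 1) is a factor with cofactor 3*r^2 + r*n − r − 2*n^2 − 6*n − 4.
The cofactor groups again: 3*r^2 + r*n − r − 2*n^2 − 6*n − 4 = 3*r*(r + n + 1) + (−2*n − 4)*(r + n + 1); both groups contain (r + n + 1), giving (3*r − 2*n − 4)*(r + n + 1).

(3*r − 2*n − 4)*(3*r + 3*n + 1)*(r + n + 1)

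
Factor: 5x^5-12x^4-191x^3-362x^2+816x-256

Testing divisors of the constant over divisors of the leading coefficient, x = 8 is a root, so (x-8) is a factor; dividing leaves 5x^4+28x^3+33x^2-98x+32.
Then x = 2/5 is a root, giving the factor (5x-2) and quotient x^3+6x^2+9x-16.
Continuing, x = 1 is a root, so (x-1) divides it; the quotient is x^2+7x+16.
The quadratic x^2+7x+16 has discriminant -15 < 0 and is irreducible over ℤ.

(5x-2)(x-1)(x-8)(x^2+7x+16)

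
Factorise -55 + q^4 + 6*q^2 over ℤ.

(q^2 + 11)*(q^2 - 5)

Substitute u = q^2 to get a quadratic in u, then factor.
q^2 - 5 is irreducible over ℤ (5 is not a perfect square).
q^2 + 11 is irreducible over ℤ (always positive, so no real roots).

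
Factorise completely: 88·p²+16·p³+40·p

8·p·(2·p+1)·(p+5)

Pull out the common factor 8·p, then factor the remaining trinomial.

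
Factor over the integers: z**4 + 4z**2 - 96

(z**2 + 12)(z**2 - 8)

Substitute u = z**2 to get a quadratic in u, then factor.
z**2 - 8 is irreducible over ℤ (8 is not a perfect square).
z**2 + 12 is irreducible over ℤ (always positive, so no real roots).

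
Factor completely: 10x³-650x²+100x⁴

10x²(2x-5)(5x+13)

Pull out the common factor 10x², then factor the remaining trinomial.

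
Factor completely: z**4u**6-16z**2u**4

u**4z**2(zu+4)(zu-4)

Pull out the common factor z**2u**4, leaving z**2u**2-16.
Recognize a difference of squares with the parts zu and 4.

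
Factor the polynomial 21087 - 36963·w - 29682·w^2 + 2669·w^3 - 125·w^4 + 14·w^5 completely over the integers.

(2·w + 3)·(7·w - 3)·(w - 11)·(w^2 + w + 213)

Testing divisors of the constant over divisors of the leading coefficient, w = -3/2 is a root, so (2·w + 3) is a factor; dividing leaves 7·w^4 - 73·w^3 + 1444·w^2 - 17007·w + 7029.
Continuing, w = 3/7 is a root, so (7·w - 3) divides it; the quotient is w^3 - 10·w^2 + 202·w - 2343.
Continuing, w = 11 is a root, so (w - 11) is a factor; dividing leaves w^2 + w + 213.
The quadratic w^2 + w + 213 has discriminant -851 < 0 and is irreducible over ℤ.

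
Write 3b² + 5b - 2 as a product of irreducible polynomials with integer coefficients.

Need a pair with product 3·(-2) = -6 and sum 5: that's -1 and 6.
Split the middle term: 3b² - b + 6b - 2 = b(3b - 1) + 2(3b - 1).

(3b - 1)(b + 2)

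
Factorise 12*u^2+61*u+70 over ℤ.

Need a pair with product 12·70 = 840 and sum 61: that's 40 and 21.
Split the middle term: 12*u^2+40*u + 21*u+70 = 4*u*(3*u+10) + 7*(3*u+10).

(3*u+10)*(4*u+7)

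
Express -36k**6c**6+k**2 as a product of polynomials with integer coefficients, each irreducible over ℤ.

Every term has a factor of k**2; factoring it out leaves -36k**4c**6+1.
Recognize a difference of squares with the parts 1 and 6k**2c**3.

-k**2(6k**2c**3+1)(6k**2c**3-1)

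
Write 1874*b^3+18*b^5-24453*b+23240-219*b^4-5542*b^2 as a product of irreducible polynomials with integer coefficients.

Among the possible rational roots, b = 7 is a root, giving the factor (b-7) and quotient 18*b^4-93*b^3+1223*b^2+3019*b-3320.
Continuing, b = 5/6 is a root, so (6*b-5) is a factor; dividing leaves 3*b^3-13*b^2+193*b+664.
Next, b = -8/3 is a root, so (3*b+8) divides it; the quotient is b^2-7*b+83.
The quadratic b^2-7*b+83 has discriminant -283 < 0 and is irreducible over ℤ.

(3*b+8)*(6*b-5)*(b-7)*(b^2-7*b+83)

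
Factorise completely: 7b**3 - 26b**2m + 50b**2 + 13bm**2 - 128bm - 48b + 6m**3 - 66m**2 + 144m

(7b + 2m - 6)(b - 3m)(b - m + 8)

Group: b(7b**2 - 19bm - 6b - 6m**2 + 18m) + (-m + 8)(7b**2 - 19bm - 6b - 6m**2 + 18m); both groups contain (7b**2 - 19bm - 6b - 6m**2 + 18m), so (b - m + 8) is a factor with cofactor 7b**2 - 19bm - 6b - 6m**2 + 18m.
The cofactor groups again: 7b**2 - 19bm - 6b - 6m**2 + 18m = 7b(b - 3m) + (2m - 6)(b - 3m); both groups contain (b - 3m), giving (7b + 2m - 6)(b - 3m).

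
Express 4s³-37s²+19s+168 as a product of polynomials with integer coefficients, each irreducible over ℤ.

Testing divisors of the constant over divisors of the leading coefficient, s = -7/4 is a root, giving the factor (4s+7) and quotient s²-11s+24.
The remaining quadratic factors as (s-8)(s-3).

(4s+7)(s-3)(s-8)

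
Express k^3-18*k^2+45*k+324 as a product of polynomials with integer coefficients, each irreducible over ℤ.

Trying the rational-root candidates, k = -3 is a root, giving the factor (k+3) and quotient k^2-21*k+108.
The remaining quadratic factors as (k-12)(k-9).

(k+3)*(k-12)*(k-9)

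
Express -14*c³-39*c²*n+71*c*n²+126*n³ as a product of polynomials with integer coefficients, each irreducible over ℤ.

Group: 7*c*(-2*c²-3*c*n+14*n²) + 9*n*(-2*c²-3*c*n+14*n²); both groups contain (-2*c²-3*c*n+14*n²), so (7*c+9*n) is a factor with cofactor -2*c²-3*c*n+14*n².
The cofactor groups again: -2*c²-3*c*n+14*n² = -2*c*(c-2*n) - 7*n*(c-2*n); both groups contain (c-2*n), giving -(2*c+7*n)*(c-2*n).

-(2*c+7*n)*(7*c+9*n)*(c-2*n)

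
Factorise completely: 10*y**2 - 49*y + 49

Need a pair with product 10·49 = 490 and sum -49: that's -35 and -14.
Split the middle term: 10*y**2 - 35*y - 14*y + 49 = 5*y*(2*y - 7) - 7*(2*y - 7).

(2*y - 7)*(5*y - 7)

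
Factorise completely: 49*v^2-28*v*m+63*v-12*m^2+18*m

(7*v-6*m+9)*(7*v+2*m)

Group: 7*v*(7*v-6*m+9) + 2*m*(7*v-6*m+9); both groups contain (7*v-6*m+9).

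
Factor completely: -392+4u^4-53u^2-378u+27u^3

(4u+7)(u+2)(u+7)(u-4)

Testing divisors of the constant over divisors of the leading coefficient, u = -7 is a root, so (u+7) is a factor; dividing leaves 4u^3-u^2-46u-56.
Next, u = -2 is a root, so (u+2) divides it; the quotient is 4u^2-9u-28.
The remaining quadratic factors as (u-4)(4u+7).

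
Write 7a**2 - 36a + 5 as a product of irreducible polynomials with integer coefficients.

(7a - 1)(a - 5)

Need a pair with product 7·5 = 35 and sum -36: that's -1 and -35.
Split the middle term: 7a**2 - a - 35a + 5 = a(7a - 1) - 5(7a - 1).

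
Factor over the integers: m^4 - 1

Write as (m^2)² − (1)², then factor m^2 - 1 once more.

(m + 1)(m - 1)(m^2 + 1)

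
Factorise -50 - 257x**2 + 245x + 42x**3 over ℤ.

(6x - 5)(7x - 2)(x - 5)

Among the possible rational roots, x = 2/7 is a root, so (7x - 2) is a factor; dividing leaves 6x**2 - 35x + 25.
The remaining quadratic factors as (x - 5)(6x - 5).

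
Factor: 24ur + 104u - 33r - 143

(3r + 13)(8u - 11)

Group as (24ur + 104u) + (-33r - 143) = 8u(3r + 13) - 11(3r + 13).
Both groups share the factor (3r + 13).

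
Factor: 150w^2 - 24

6(5w + 2)(5w - 2)

Factor out 6, leaving 25w^2 - 4, which is a difference of two squares.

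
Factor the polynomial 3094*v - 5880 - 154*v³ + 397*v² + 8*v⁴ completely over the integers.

Testing divisors of the constant over divisors of the leading coefficient, v = -4 is a root, so (v + 4) is a factor; dividing leaves 8*v³ - 186*v² + 1141*v - 1470.
Then v = 7/4 is a root, giving the factor (4*v - 7) and quotient 2*v² - 43*v + 210.
The remaining quadratic factors as (v - 14)(2*v - 15).

(2*v - 15)*(4*v - 7)*(v + 4)*(v - 14)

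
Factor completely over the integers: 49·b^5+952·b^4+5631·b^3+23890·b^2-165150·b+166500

Among the possible rational roots, b = -15 is a root, so (b+15) is a factor; dividing leaves 49·b^4+217·b^3+2376·b^2-11750·b+11100.
Continuing, b = 15/7 is a root, so (7·b-15) is a factor; dividing leaves 7·b^3+46·b^2+438·b-740.
Next, b = 10/7 is a root, giving the factor (7·b-10) and quotient b^2+8·b+74.
The quadratic b^2+8·b+74 has discriminant -232 < 0 and is irreducible over ℤ.

(7·b-10)·(7·b-15)·(b+15)·(b^2+8·b+74)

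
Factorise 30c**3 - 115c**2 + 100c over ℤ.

5c(2c - 5)(3c - 4)

Pull out the common factor 5c, then factor the remaining trinomial.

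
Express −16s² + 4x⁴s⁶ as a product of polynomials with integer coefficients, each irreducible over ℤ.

4s²(x²s² + 2)(x²s² − 2)

Factor out 4s² first: what remains is x⁴s⁴ − 4.
Recognize a difference of squares with the parts x²s² and 2.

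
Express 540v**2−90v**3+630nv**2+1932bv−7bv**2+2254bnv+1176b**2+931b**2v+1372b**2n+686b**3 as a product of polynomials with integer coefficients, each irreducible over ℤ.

Group: 7b(98b**2+161bv+45v**2) + (14n−2v+12)(98b**2+161bv+45v**2); both groups contain (98b**2+161bv+45v**2), so (7b+14n−2v+12) is a factor with cofactor 98b**2+161bv+45v**2.
The cofactor groups again: 98b**2+161bv+45v**2 = 14b(7b+9v) + 5v(7b+9v); both groups contain (7b+9v), giving (14b+5v)(7b+9v).

(14b+5v)(7b+14n−2v+12)(7b+9v)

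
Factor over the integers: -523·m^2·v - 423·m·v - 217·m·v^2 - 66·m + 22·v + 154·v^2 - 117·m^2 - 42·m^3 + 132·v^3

Group: m·(-42·m^2 - 19·m·v - 33·m + 11·v^2 + 11·v) + (12·v + 2)·(-42·m^2 - 19·m·v - 33·m + 11·v^2 + 11·v); both groups contain (-42·m^2 - 19·m·v - 33·m + 11·v^2 + 11·v), so (m + 12·v + 2) is a factor with cofactor -42·m^2 - 19·m·v - 33·m + 11·v^2 + 11·v.
The cofactor groups again: -42·m^2 - 19·m·v - 33·m + 11·v^2 + 11·v = -3·m·(14·m + 11·v + 11) + v·(14·m + 11·v + 11); both groups contain (14·m + 11·v + 11), giving -(3·m - v)·(14·m + 11·v + 11).

-(14·m + 11·v + 11)·(3·m - v)·(m + 12·v + 2)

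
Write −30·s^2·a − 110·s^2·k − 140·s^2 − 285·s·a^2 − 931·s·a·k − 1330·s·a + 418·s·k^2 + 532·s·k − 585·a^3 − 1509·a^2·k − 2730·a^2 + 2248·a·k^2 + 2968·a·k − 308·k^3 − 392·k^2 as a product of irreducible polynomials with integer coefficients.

Group: 5·s·(−6·s·a − 22·s·k − 28·s − 39·a^2 − 137·a·k − 182·a + 22·k^2 + 28·k) + (15·a − 14·k)·(−6·s·a − 22·s·k − 28·s − 39·a^2 − 137·a·k − 182·a + 22·k^2 + 28·k); both groups contain (−6·s·a − 22·s·k − 28·s − 39·a^2 − 137·a·k − 182·a + 22·k^2 + 28·k), so (5·s + 15·a − 14·k) is a factor with cofactor −6·s·a − 22·s·k − 28·s − 39·a^2 − 137·a·k − 182·a + 22·k^2 + 28·k.
The cofactor groups again: −6·s·a − 22·s·k − 28·s − 39·a^2 − 137·a·k − 182·a + 22·k^2 + 28·k = −2·s·(3·a + 11·k + 14) + (−13·a + 2·k)·(3·a + 11·k + 14); both groups contain (3·a + 11·k + 14), giving −(2·s + 13·a − 2·k)·(3·a + 11·k + 14).

−(2·s + 13·a − 2·k)·(5·s + 15·a − 14·k)·(3·a + 11·k + 14)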